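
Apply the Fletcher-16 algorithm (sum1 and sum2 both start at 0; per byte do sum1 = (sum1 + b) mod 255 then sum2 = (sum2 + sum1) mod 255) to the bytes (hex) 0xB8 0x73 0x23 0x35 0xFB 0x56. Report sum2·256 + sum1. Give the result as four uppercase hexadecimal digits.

Running sums (mod 255):
  after byte 0 (0xB8): sum1=184, sum2=184
  after byte 1 (0x73): sum1=44, sum2=228
  after byte 2 (0x23): sum1=79, sum2=52
  after byte 3 (0x35): sum1=132, sum2=184
  after byte 4 (0xFB): sum1=128, sum2=57
  after byte 5 (0x56): sum1=214, sum2=16
Checksum = sum2·256 + sum1 = 16·256 + 214 = 4310 = 0x10D6.

10D6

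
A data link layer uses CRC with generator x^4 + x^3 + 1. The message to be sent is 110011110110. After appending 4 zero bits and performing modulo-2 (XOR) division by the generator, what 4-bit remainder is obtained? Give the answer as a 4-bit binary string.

0101

Append 4 zeros: 1100111101100000. Divide by 11001 (XOR where the leading bit is 1):
  pos 0: 11001 XOR 11001 = 00000
  pos 5: 11101 XOR 11001 = 00100
  pos 7: 10010 XOR 11001 = 01011
  pos 8: 10110 XOR 11001 = 01111
  pos 9: 11110 XOR 11001 = 00111
  pos 11: 11100 XOR 11001 = 00101
Remainder (last 4 bits) = 0101. This is the CRC / FCS.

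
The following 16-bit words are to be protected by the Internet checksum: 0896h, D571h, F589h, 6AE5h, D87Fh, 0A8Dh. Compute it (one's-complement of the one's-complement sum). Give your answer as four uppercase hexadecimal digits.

One's-complement addition (fold any carry out of bit 15 back into bit 0):
  0x0896 + 0xD571 = 0x0DE07
  0xDE07 + 0xF589 = 0x1D390 → wrap carry → 0xD391
  0xD391 + 0x6AE5 = 0x13E76 → wrap carry → 0x3E77
  0x3E77 + 0xD87F = 0x116F6 → wrap carry → 0x16F7
  0x16F7 + 0x0A8D = 0x02184
One's-complement sum = 0x2184.
Checksum = ~0x2184 & 0xFFFF = 0xDE7B.

DE7B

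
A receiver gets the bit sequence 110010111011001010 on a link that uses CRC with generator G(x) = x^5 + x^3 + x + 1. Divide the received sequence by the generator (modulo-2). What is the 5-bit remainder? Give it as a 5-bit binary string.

00000

Modulo-2 division of 110010111011001010 by 101011:
  pos 0: 110010 XOR 101011 = 011001
  pos 1: 110011 XOR 101011 = 011000
  pos 2: 110001 XOR 101011 = 011010
  pos 3: 110101 XOR 101011 = 011110
  pos 4: 111100 XOR 101011 = 010111
  pos 5: 101111 XOR 101011 = 000100
  pos 8: 100100 XOR 101011 = 001111
  pos 10: 111110 XOR 101011 = 010101
  pos 11: 101011 XOR 101011 = 000000
Remainder = 00000 (zero — the frame passes the CRC check).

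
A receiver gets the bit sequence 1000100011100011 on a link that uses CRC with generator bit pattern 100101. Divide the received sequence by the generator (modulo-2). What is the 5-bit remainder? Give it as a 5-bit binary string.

00000

Modulo-2 division of 1000100011100011 by 100101:
  pos 0: 100010 XOR 100101 = 000111
  pos 3: 111001 XOR 100101 = 011100
  pos 4: 111001 XOR 100101 = 011100
  pos 5: 111001 XOR 100101 = 011100
  pos 6: 111000 XOR 100101 = 011101
  pos 7: 111010 XOR 100101 = 011111
  pos 8: 111110 XOR 100101 = 011011
  pos 9: 110111 XOR 100101 = 010010
  pos 10: 100101 XOR 100101 = 000000
Remainder = 00000 (zero — the frame passes the CRC check).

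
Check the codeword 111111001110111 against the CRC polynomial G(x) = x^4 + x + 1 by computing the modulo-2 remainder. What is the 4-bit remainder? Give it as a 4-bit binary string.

0110

Modulo-2 division of 111111001110111 by 10011:
  pos 0: 11111 XOR 10011 = 01100
  pos 1: 11001 XOR 10011 = 01010
  pos 2: 10100 XOR 10011 = 00111
  pos 4: 11101 XOR 10011 = 01110
  pos 5: 11101 XOR 10011 = 01110
  pos 6: 11101 XOR 10011 = 01110
  pos 7: 11100 XOR 10011 = 01111
  pos 8: 11111 XOR 10011 = 01100
  pos 9: 11001 XOR 10011 = 01010
  pos 10: 10101 XOR 10011 = 00110
Remainder = 0110 (nonzero — an error is detected).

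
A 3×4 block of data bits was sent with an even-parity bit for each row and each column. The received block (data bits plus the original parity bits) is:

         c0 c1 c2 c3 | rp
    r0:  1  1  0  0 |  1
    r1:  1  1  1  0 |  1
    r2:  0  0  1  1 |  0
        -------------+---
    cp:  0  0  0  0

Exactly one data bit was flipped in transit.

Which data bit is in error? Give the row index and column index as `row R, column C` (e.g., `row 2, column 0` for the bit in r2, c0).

row 0, column 3

Recompute each row's even parity and compare to rp:
  r0: data parity 0, sent rp 1 → mismatch
  r1: data parity 1, sent rp 1 → ok
  r2: data parity 0, sent rp 0 → ok
Recompute each column's even parity and compare to cp:
  c0: data parity 0, sent cp 0 → ok
  c1: data parity 0, sent cp 0 → ok
  c2: data parity 0, sent cp 0 → ok
  c3: data parity 1, sent cp 0 → mismatch
Exactly one row (r0) and one column (c3) fail → the flipped bit is at their intersection.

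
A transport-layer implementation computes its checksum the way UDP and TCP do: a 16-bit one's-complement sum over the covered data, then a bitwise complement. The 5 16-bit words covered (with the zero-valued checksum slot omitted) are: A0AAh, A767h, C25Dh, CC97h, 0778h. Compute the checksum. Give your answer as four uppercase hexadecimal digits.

2180

One's-complement addition (fold any carry out of bit 15 back into bit 0):
  0xA0AA + 0xA767 = 0x14811 → wrap carry → 0x4812
  0x4812 + 0xC25D = 0x10A6F → wrap carry → 0x0A70
  0x0A70 + 0xCC97 = 0x0D707
  0xD707 + 0x0778 = 0x0DE7F
One's-complement sum = 0xDE7F.
Checksum = ~0xDE7F & 0xFFFF = 0x2180.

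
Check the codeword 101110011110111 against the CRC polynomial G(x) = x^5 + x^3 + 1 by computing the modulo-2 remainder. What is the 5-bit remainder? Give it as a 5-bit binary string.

Modulo-2 division of 101110011110111 by 101001:
  pos 0: 101110 XOR 101001 = 000111
  pos 3: 111011 XOR 101001 = 010010
  pos 4: 100101 XOR 101001 = 001100
  pos 6: 110010 XOR 101001 = 011011
  pos 7: 110111 XOR 101001 = 011110
  pos 8: 111101 XOR 101001 = 010100
  pos 9: 101001 XOR 101001 = 000000
Remainder = 00000 (zero — the frame passes the CRC check).

00000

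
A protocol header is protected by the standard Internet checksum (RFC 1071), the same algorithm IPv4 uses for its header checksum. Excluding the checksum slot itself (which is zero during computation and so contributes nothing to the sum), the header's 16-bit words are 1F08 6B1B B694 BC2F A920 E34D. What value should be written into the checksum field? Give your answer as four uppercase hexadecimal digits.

One's-complement addition (fold any carry out of bit 15 back into bit 0):
  0x1F08 + 0x6B1B = 0x08A23
  0x8A23 + 0xB694 = 0x140B7 → wrap carry → 0x40B8
  0x40B8 + 0xBC2F = 0x0FCE7
  0xFCE7 + 0xA920 = 0x1A607 → wrap carry → 0xA608
  0xA608 + 0xE34D = 0x18955 → wrap carry → 0x8956
One's-complement sum = 0x8956.
Checksum = ~0x8956 & 0xFFFF = 0x76A9.

76A9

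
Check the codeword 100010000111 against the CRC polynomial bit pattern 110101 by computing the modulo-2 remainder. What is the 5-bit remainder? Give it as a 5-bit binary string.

00010

Modulo-2 division of 100010000111 by 110101:
  pos 0: 100010 XOR 110101 = 010111
  pos 1: 101110 XOR 110101 = 011011
  pos 2: 110110 XOR 110101 = 000011
  pos 6: 110111 XOR 110101 = 000010
Remainder = 00010 (nonzero — an error is detected).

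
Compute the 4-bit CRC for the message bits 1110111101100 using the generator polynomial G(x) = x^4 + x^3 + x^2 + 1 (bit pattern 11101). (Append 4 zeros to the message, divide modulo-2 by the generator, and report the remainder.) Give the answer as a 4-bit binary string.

1110

Append 4 zeros: 11101111011000000. Divide by 11101 (XOR where the leading bit is 1):
  pos 0: 11101 XOR 11101 = 00000
  pos 5: 11101 XOR 11101 = 00000
  pos 10: 10000 XOR 11101 = 01101
  pos 11: 11010 XOR 11101 = 00111
Remainder (last 4 bits) = 1110. This is the CRC / FCS.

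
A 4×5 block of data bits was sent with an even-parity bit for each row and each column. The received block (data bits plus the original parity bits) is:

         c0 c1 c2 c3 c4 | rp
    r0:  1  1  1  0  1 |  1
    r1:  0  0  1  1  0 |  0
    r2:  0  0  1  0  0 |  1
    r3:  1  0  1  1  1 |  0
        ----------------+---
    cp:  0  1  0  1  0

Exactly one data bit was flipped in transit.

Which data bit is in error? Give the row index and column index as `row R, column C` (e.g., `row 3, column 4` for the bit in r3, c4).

Recompute each row's even parity and compare to rp:
  r0: data parity 0, sent rp 1 → mismatch
  r1: data parity 0, sent rp 0 → ok
  r2: data parity 1, sent rp 1 → ok
  r3: data parity 0, sent rp 0 → ok
Recompute each column's even parity and compare to cp:
  c0: data parity 0, sent cp 0 → ok
  c1: data parity 1, sent cp 1 → ok
  c2: data parity 0, sent cp 0 → ok
  c3: data parity 0, sent cp 1 → mismatch
  c4: data parity 0, sent cp 0 → ok
Exactly one row (r0) and one column (c3) fail → the flipped bit is at their intersection.

row 0, column 3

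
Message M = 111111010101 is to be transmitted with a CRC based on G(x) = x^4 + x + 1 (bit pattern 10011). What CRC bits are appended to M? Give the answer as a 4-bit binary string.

Append 4 zeros: 1111110101010000. Divide by 10011 (XOR where the leading bit is 1):
  pos 0: 11111 XOR 10011 = 01100
  pos 1: 11001 XOR 10011 = 01010
  pos 2: 10100 XOR 10011 = 00111
  pos 4: 11110 XOR 10011 = 01101
  pos 5: 11011 XOR 10011 = 01000
  pos 6: 10000 XOR 10011 = 00011
  pos 9: 11100 XOR 10011 = 01111
  pos 10: 11110 XOR 10011 = 01101
  pos 11: 11010 XOR 10011 = 01001
Remainder (last 4 bits) = 1001. This is the CRC / FCS.

1001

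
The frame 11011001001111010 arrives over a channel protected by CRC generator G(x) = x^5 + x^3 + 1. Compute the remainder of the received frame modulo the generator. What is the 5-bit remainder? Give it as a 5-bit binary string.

11101

Modulo-2 division of 11011001001111010 by 101001:
  pos 0: 110110 XOR 101001 = 011111
  pos 1: 111110 XOR 101001 = 010111
  pos 2: 101111 XOR 101001 = 000110
  pos 5: 110001 XOR 101001 = 011000
  pos 6: 110001 XOR 101001 = 011000
  pos 7: 110001 XOR 101001 = 011000
  pos 8: 110001 XOR 101001 = 011000
  pos 9: 110000 XOR 101001 = 011001
  pos 10: 110011 XOR 101001 = 011010
  pos 11: 110100 XOR 101001 = 011101
Remainder = 11101 (nonzero — an error is detected).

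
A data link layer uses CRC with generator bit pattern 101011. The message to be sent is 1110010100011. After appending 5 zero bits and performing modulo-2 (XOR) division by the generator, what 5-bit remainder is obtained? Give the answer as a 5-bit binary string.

10011

Append 5 zeros: 111001010001100000. Divide by 101011 (XOR where the leading bit is 1):
  pos 0: 111001 XOR 101011 = 010010
  pos 1: 100100 XOR 101011 = 001111
  pos 3: 111110 XOR 101011 = 010101
  pos 4: 101010 XOR 101011 = 000001
  pos 9: 101100 XOR 101011 = 000111
  pos 12: 111000 XOR 101011 = 010011
Remainder (last 5 bits) = 10011. This is the CRC / FCS.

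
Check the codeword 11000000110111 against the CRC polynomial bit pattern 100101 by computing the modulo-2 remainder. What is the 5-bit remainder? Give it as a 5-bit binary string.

Modulo-2 division of 11000000110111 by 100101:
  pos 0: 110000 XOR 100101 = 010101
  pos 1: 101010 XOR 100101 = 001111
  pos 3: 111101 XOR 100101 = 011000
  pos 4: 110001 XOR 100101 = 010100
  pos 5: 101000 XOR 100101 = 001101
  pos 7: 110111 XOR 100101 = 010010
  pos 8: 100101 XOR 100101 = 000000
Remainder = 00000 (zero — the frame passes the CRC check).

00000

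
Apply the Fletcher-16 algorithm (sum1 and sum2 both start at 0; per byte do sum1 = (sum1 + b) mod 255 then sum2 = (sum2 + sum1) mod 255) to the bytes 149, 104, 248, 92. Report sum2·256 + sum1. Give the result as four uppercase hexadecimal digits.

DD53

Running sums (mod 255):
  after byte 0 (149): sum1=149, sum2=149
  after byte 1 (104): sum1=253, sum2=147
  after byte 2 (248): sum1=246, sum2=138
  after byte 3 (92): sum1=83, sum2=221
Checksum = sum2·256 + sum1 = 221·256 + 83 = 56659 = 0xDD53.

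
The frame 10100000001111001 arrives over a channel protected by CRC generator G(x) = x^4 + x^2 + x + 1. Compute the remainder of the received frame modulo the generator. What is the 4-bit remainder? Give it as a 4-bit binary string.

1110

Modulo-2 division of 10100000001111001 by 10111:
  pos 0: 10100 XOR 10111 = 00011
  pos 3: 11000 XOR 10111 = 01111
  pos 4: 11110 XOR 10111 = 01001
  pos 5: 10010 XOR 10111 = 00101
  pos 7: 10111 XOR 10111 = 00000
  pos 12: 11001 XOR 10111 = 01110
Remainder = 1110 (nonzero — an error is detected).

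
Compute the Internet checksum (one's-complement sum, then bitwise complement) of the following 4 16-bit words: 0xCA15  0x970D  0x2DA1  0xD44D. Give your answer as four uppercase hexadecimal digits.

One's-complement addition (fold any carry out of bit 15 back into bit 0):
  0xCA15 + 0x970D = 0x16122 → wrap carry → 0x6123
  0x6123 + 0x2DA1 = 0x08EC4
  0x8EC4 + 0xD44D = 0x16311 → wrap carry → 0x6312
One's-complement sum = 0x6312.
Checksum = ~0x6312 & 0xFFFF = 0x9CED.

9CED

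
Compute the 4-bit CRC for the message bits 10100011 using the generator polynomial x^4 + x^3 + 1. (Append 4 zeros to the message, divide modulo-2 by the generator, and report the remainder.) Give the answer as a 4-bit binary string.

1010

Append 4 zeros: 101000110000. Divide by 11001 (XOR where the leading bit is 1):
  pos 0: 10100 XOR 11001 = 01101
  pos 1: 11010 XOR 11001 = 00011
  pos 4: 11110 XOR 11001 = 00111
  pos 6: 11100 XOR 11001 = 00101
Remainder (last 4 bits) = 1010. This is the CRC / FCS.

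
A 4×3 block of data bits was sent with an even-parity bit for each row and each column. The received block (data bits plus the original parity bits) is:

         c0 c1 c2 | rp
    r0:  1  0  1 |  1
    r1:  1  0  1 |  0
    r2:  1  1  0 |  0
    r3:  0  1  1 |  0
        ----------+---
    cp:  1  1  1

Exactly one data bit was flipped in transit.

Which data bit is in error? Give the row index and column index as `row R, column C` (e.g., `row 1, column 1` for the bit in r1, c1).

row 0, column 1

Recompute each row's even parity and compare to rp:
  r0: data parity 0, sent rp 1 → mismatch
  r1: data parity 0, sent rp 0 → ok
  r2: data parity 0, sent rp 0 → ok
  r3: data parity 0, sent rp 0 → ok
Recompute each column's even parity and compare to cp:
  c0: data parity 1, sent cp 1 → ok
  c1: data parity 0, sent cp 1 → mismatch
  c2: data parity 1, sent cp 1 → ok
Exactly one row (r0) and one column (c1) fail → the flipped bit is at their intersection.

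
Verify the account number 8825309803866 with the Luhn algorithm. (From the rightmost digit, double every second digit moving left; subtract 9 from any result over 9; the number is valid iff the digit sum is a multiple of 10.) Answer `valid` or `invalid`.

From the right, keep odd positions and double even positions (subtract 9 from any doubled value over 9):
  doubled (positions 2,4,...): 3 6 7 0 1 7 → sum 24
  kept (positions 1,3,...): 6 8 0 9 3 2 8 → sum 36
Total = 60.
60 mod 10 = 0, so the number is valid.

valid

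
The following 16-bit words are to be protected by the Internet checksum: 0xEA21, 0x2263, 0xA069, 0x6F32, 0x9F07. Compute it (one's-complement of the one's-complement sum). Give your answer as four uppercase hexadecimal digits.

One's-complement addition (fold any carry out of bit 15 back into bit 0):
  0xEA21 + 0x2263 = 0x10C84 → wrap carry → 0x0C85
  0x0C85 + 0xA069 = 0x0ACEE
  0xACEE + 0x6F32 = 0x11C20 → wrap carry → 0x1C21
  0x1C21 + 0x9F07 = 0x0BB28
One's-complement sum = 0xBB28.
Checksum = ~0xBB28 & 0xFFFF = 0x44D7.

44D7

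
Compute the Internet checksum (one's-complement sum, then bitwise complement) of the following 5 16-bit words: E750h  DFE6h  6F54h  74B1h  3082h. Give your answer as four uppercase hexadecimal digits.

One's-complement addition (fold any carry out of bit 15 back into bit 0):
  0xE750 + 0xDFE6 = 0x1C736 → wrap carry → 0xC737
  0xC737 + 0x6F54 = 0x1368B → wrap carry → 0x368C
  0x368C + 0x74B1 = 0x0AB3D
  0xAB3D + 0x3082 = 0x0DBBF
One's-complement sum = 0xDBBF.
Checksum = ~0xDBBF & 0xFFFF = 0x2440.

2440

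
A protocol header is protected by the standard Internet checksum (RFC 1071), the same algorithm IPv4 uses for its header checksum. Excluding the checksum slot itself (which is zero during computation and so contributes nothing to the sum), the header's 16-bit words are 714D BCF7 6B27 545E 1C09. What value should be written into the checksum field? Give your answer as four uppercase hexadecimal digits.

One's-complement addition (fold any carry out of bit 15 back into bit 0):
  0x714D + 0xBCF7 = 0x12E44 → wrap carry → 0x2E45
  0x2E45 + 0x6B27 = 0x0996C
  0x996C + 0x545E = 0x0EDCA
  0xEDCA + 0x1C09 = 0x109D3 → wrap carry → 0x09D4
One's-complement sum = 0x09D4.
Checksum = ~0x09D4 & 0xFFFF = 0xF62B.

F62B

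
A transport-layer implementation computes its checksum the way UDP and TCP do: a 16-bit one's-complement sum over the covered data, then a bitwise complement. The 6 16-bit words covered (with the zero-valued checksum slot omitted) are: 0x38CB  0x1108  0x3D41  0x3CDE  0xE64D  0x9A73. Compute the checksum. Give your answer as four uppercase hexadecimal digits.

BB4B

One's-complement addition (fold any carry out of bit 15 back into bit 0):
  0x38CB + 0x1108 = 0x049D3
  0x49D3 + 0x3D41 = 0x08714
  0x8714 + 0x3CDE = 0x0C3F2
  0xC3F2 + 0xE64D = 0x1AA3F → wrap carry → 0xAA40
  0xAA40 + 0x9A73 = 0x144B3 → wrap carry → 0x44B4
One's-complement sum = 0x44B4.
Checksum = ~0x44B4 & 0xFFFF = 0xBB4B.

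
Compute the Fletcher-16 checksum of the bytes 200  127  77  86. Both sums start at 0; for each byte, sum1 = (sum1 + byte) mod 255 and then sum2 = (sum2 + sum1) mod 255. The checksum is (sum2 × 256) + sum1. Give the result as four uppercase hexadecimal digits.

Running sums (mod 255):
  after byte 0 (200): sum1=200, sum2=200
  after byte 1 (127): sum1=72, sum2=17
  after byte 2 (77): sum1=149, sum2=166
  after byte 3 (86): sum1=235, sum2=146
Checksum = sum2·256 + sum1 = 146·256 + 235 = 37611 = 0x92EB.

92EB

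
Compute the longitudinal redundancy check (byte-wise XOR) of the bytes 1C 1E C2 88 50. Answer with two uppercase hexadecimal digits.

18

XOR the bytes together:
  start with 0x1C
  0x1C ⊕ 0x1E = 0x02
  0x02 ⊕ 0xC2 = 0xC0
  0xC0 ⊕ 0x88 = 0x48
  0x48 ⊕ 0x50 = 0x18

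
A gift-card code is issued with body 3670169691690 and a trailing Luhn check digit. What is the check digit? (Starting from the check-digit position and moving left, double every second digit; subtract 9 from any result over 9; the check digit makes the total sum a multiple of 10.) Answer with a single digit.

8

Partial digits right→left: 0 9 6 1 9 6 9 6 1 0 7 6 3
Double every second digit counting from the check-digit position (so the 1st, 3rd, 5th, ... of the partial from the right).
  doubled (with −9 where >9): 0 3 9 9 2 5 6 → sum 34
  kept as-is: 9 1 6 6 0 6 → sum 28
Total = 34 + 28 = 62.
Check digit = (10 − (62 mod 10)) mod 10 = 8.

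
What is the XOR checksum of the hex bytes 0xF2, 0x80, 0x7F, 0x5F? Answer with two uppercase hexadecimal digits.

XOR the bytes together:
  start with 0xF2
  0xF2 ⊕ 0x80 = 0x72
  0x72 ⊕ 0x7F = 0x0D
  0x0D ⊕ 0x5F = 0x52

52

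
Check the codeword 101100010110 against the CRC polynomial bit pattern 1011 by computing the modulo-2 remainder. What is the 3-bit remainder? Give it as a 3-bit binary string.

000

Modulo-2 division of 101100010110 by 1011:
  pos 0: 1011 XOR 1011 = 0000
  pos 7: 1011 XOR 1011 = 0000
Remainder = 000 (zero — the frame passes the CRC check).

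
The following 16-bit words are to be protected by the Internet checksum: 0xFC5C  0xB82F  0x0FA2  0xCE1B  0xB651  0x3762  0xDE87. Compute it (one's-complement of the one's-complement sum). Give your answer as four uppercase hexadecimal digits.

A179

One's-complement addition (fold any carry out of bit 15 back into bit 0):
  0xFC5C + 0xB82F = 0x1B48B → wrap carry → 0xB48C
  0xB48C + 0x0FA2 = 0x0C42E
  0xC42E + 0xCE1B = 0x19249 → wrap carry → 0x924A
  0x924A + 0xB651 = 0x1489B → wrap carry → 0x489C
  0x489C + 0x3762 = 0x07FFE
  0x7FFE + 0xDE87 = 0x15E85 → wrap carry → 0x5E86
One's-complement sum = 0x5E86.
Checksum = ~0x5E86 & 0xFFFF = 0xA179.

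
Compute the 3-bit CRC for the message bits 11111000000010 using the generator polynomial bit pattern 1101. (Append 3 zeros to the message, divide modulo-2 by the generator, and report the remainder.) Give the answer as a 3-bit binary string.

101

Append 3 zeros: 11111000000010000. Divide by 1101 (XOR where the leading bit is 1):
  pos 0: 1111 XOR 1101 = 0010
  pos 2: 1010 XOR 1101 = 0111
  pos 3: 1110 XOR 1101 = 0011
  pos 5: 1100 XOR 1101 = 0001
  pos 8: 1000 XOR 1101 = 0101
  pos 9: 1011 XOR 1101 = 0110
  pos 10: 1100 XOR 1101 = 0001
  pos 13: 1000 XOR 1101 = 0101
Remainder (last 3 bits) = 101. This is the CRC / FCS.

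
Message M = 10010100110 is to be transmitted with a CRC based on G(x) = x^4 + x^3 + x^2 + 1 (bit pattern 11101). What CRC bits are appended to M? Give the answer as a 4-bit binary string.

Append 4 zeros: 100101001100000. Divide by 11101 (XOR where the leading bit is 1):
  pos 0: 10010 XOR 11101 = 01111
  pos 1: 11111 XOR 11101 = 00010
  pos 4: 10001 XOR 11101 = 01100
  pos 5: 11001 XOR 11101 = 00100
  pos 7: 10000 XOR 11101 = 01101
  pos 8: 11010 XOR 11101 = 00111
  pos 10: 11100 XOR 11101 = 00001
Remainder (last 4 bits) = 0001. This is the CRC / FCS.

0001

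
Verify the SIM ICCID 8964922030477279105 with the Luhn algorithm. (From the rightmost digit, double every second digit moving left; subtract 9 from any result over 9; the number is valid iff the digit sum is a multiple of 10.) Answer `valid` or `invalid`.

invalid

From the right, keep odd positions and double even positions (subtract 9 from any doubled value over 9):
  doubled (positions 2,4,...): 0 9 4 5 0 0 4 8 9 → sum 39
  kept (positions 1,3,...): 5 1 7 7 4 3 2 9 6 8 → sum 52
Total = 91.
91 mod 10 = 1, so the number is invalid.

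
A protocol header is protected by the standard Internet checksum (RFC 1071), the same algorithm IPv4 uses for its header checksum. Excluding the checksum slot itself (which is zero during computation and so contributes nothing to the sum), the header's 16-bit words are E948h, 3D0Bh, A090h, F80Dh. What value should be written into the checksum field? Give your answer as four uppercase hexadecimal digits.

410D

One's-complement addition (fold any carry out of bit 15 back into bit 0):
  0xE948 + 0x3D0B = 0x12653 → wrap carry → 0x2654
  0x2654 + 0xA090 = 0x0C6E4
  0xC6E4 + 0xF80D = 0x1BEF1 → wrap carry → 0xBEF2
One's-complement sum = 0xBEF2.
Checksum = ~0xBEF2 & 0xFFFF = 0x410D.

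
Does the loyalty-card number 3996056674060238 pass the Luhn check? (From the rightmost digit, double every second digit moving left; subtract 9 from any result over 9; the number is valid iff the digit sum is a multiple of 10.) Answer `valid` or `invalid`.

From the right, keep odd positions and double even positions (subtract 9 from any doubled value over 9):
  doubled (positions 2,4,...): 6 0 0 5 3 0 9 6 → sum 29
  kept (positions 1,3,...): 8 2 6 4 6 5 6 9 → sum 46
Total = 75.
75 mod 10 = 5, so the number is invalid.

invalid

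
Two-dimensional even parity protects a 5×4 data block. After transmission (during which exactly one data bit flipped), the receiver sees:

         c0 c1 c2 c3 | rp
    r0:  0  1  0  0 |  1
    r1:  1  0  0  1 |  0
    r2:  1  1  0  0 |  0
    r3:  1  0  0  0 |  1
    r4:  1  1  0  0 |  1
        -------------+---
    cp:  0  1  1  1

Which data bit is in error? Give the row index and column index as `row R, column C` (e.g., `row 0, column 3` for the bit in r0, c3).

row 4, column 2

Recompute each row's even parity and compare to rp:
  r0: data parity 1, sent rp 1 → ok
  r1: data parity 0, sent rp 0 → ok
  r2: data parity 0, sent rp 0 → ok
  r3: data parity 1, sent rp 1 → ok
  r4: data parity 0, sent rp 1 → mismatch
Recompute each column's even parity and compare to cp:
  c0: data parity 0, sent cp 0 → ok
  c1: data parity 1, sent cp 1 → ok
  c2: data parity 0, sent cp 1 → mismatch
  c3: data parity 1, sent cp 1 → ok
Exactly one row (r4) and one column (c2) fail → the flipped bit is at their intersection.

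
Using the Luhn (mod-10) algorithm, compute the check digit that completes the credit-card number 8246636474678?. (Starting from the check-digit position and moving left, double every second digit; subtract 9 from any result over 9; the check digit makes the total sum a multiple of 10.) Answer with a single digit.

8

Partial digits right→left: 8 7 6 4 7 4 6 3 6 6 4 2 8
Double every second digit counting from the check-digit position (so the 1st, 3rd, 5th, ... of the partial from the right).
  doubled (with −9 where >9): 7 3 5 3 3 8 7 → sum 36
  kept as-is: 7 4 4 3 6 2 → sum 26
Total = 36 + 26 = 62.
Check digit = (10 − (62 mod 10)) mod 10 = 8.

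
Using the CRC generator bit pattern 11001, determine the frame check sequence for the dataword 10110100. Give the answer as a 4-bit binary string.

1001

Append 4 zeros: 101101000000. Divide by 11001 (XOR where the leading bit is 1):
  pos 0: 10110 XOR 11001 = 01111
  pos 1: 11111 XOR 11001 = 00110
  pos 3: 11000 XOR 11001 = 00001
  pos 7: 10000 XOR 11001 = 01001
Remainder (last 4 bits) = 1001. This is the CRC / FCS.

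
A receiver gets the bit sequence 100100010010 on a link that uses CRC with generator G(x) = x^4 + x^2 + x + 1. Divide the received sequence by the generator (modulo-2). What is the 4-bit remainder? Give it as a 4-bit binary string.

0000

Modulo-2 division of 100100010010 by 10111:
  pos 0: 10010 XOR 10111 = 00101
  pos 2: 10100 XOR 10111 = 00011
  pos 5: 11100 XOR 10111 = 01011
  pos 6: 10111 XOR 10111 = 00000
Remainder = 0000 (zero — the frame passes the CRC check).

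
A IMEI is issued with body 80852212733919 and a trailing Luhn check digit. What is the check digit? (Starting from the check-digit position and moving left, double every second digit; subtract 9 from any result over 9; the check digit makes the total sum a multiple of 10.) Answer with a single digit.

Partial digits right→left: 9 1 9 3 3 7 2 1 2 2 5 8 0 8
Double every second digit counting from the check-digit position (so the 1st, 3rd, 5th, ... of the partial from the right).
  doubled (with −9 where >9): 9 9 6 4 4 1 0 → sum 33
  kept as-is: 1 3 7 1 2 8 8 → sum 30
Total = 33 + 30 = 63.
Check digit = (10 − (63 mod 10)) mod 10 = 7.

7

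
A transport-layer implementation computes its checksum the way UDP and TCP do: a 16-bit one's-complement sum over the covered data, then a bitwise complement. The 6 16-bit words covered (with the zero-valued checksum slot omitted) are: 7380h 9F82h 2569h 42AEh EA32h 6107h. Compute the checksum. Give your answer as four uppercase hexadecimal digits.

39AB

One's-complement addition (fold any carry out of bit 15 back into bit 0):
  0x7380 + 0x9F82 = 0x11302 → wrap carry → 0x1303
  0x1303 + 0x2569 = 0x0386C
  0x386C + 0x42AE = 0x07B1A
  0x7B1A + 0xEA32 = 0x1654C → wrap carry → 0x654D
  0x654D + 0x6107 = 0x0C654
One's-complement sum = 0xC654.
Checksum = ~0xC654 & 0xFFFF = 0x39AB.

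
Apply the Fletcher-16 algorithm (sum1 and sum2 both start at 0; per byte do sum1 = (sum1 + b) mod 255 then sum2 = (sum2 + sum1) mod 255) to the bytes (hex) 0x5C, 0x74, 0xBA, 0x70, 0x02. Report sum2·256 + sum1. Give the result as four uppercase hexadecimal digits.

Running sums (mod 255):
  after byte 0 (0x5C): sum1=92, sum2=92
  after byte 1 (0x74): sum1=208, sum2=45
  after byte 2 (0xBA): sum1=139, sum2=184
  after byte 3 (0x70): sum1=251, sum2=180
  after byte 4 (0x02): sum1=253, sum2=178
Checksum = sum2·256 + sum1 = 178·256 + 253 = 45821 = 0xB2FD.

B2FD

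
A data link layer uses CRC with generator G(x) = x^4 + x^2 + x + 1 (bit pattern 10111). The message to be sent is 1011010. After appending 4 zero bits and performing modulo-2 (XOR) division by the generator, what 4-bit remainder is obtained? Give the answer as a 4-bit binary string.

Append 4 zeros: 10110100000. Divide by 10111 (XOR where the leading bit is 1):
  pos 0: 10110 XOR 10111 = 00001
  pos 4: 11000 XOR 10111 = 01111
  pos 5: 11110 XOR 10111 = 01001
  pos 6: 10010 XOR 10111 = 00101
Remainder (last 4 bits) = 0101. This is the CRC / FCS.

0101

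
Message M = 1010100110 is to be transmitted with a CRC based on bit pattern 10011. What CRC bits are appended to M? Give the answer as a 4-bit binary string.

Append 4 zeros: 10101001100000. Divide by 10011 (XOR where the leading bit is 1):
  pos 0: 10101 XOR 10011 = 00110
  pos 2: 11000 XOR 10011 = 01011
  pos 3: 10111 XOR 10011 = 00100
  pos 5: 10010 XOR 10011 = 00001
  pos 9: 10000 XOR 10011 = 00011
Remainder (last 4 bits) = 0011. This is the CRC / FCS.

0011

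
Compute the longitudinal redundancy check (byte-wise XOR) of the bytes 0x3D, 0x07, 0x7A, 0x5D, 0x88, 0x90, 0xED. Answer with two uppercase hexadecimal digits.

E8

XOR the bytes together:
  start with 0x3D
  0x3D ⊕ 0x07 = 0x3A
  0x3A ⊕ 0x7A = 0x40
  0x40 ⊕ 0x5D = 0x1D
  0x1D ⊕ 0x88 = 0x95
  0x95 ⊕ 0x90 = 0x05
  0x05 ⊕ 0xED = 0xE8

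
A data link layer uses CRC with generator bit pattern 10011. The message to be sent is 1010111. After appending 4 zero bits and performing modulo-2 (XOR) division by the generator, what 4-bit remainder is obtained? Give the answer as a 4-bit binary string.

1011

Append 4 zeros: 10101110000. Divide by 10011 (XOR where the leading bit is 1):
  pos 0: 10101 XOR 10011 = 00110
  pos 2: 11011 XOR 10011 = 01000
  pos 3: 10000 XOR 10011 = 00011
  pos 6: 11000 XOR 10011 = 01011
Remainder (last 4 bits) = 1011. This is the CRC / FCS.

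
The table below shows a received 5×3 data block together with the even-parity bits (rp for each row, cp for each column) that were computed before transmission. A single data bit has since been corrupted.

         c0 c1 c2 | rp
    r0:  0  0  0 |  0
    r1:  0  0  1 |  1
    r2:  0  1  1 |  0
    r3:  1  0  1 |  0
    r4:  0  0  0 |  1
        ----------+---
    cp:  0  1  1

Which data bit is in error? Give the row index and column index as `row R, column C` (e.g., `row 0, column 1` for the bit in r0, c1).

row 4, column 0

Recompute each row's even parity and compare to rp:
  r0: data parity 0, sent rp 0 → ok
  r1: data parity 1, sent rp 1 → ok
  r2: data parity 0, sent rp 0 → ok
  r3: data parity 0, sent rp 0 → ok
  r4: data parity 0, sent rp 1 → mismatch
Recompute each column's even parity and compare to cp:
  c0: data parity 1, sent cp 0 → mismatch
  c1: data parity 1, sent cp 1 → ok
  c2: data parity 1, sent cp 1 → ok
Exactly one row (r4) and one column (c0) fail → the flipped bit is at their intersection.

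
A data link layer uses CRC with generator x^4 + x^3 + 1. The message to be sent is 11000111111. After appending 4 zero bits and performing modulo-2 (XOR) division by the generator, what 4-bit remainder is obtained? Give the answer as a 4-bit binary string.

1011

Append 4 zeros: 110001111110000. Divide by 11001 (XOR where the leading bit is 1):
  pos 0: 11000 XOR 11001 = 00001
  pos 4: 11111 XOR 11001 = 00110
  pos 6: 11011 XOR 11001 = 00010
  pos 9: 10000 XOR 11001 = 01001
  pos 10: 10010 XOR 11001 = 01011
Remainder (last 4 bits) = 1011. This is the CRC / FCS.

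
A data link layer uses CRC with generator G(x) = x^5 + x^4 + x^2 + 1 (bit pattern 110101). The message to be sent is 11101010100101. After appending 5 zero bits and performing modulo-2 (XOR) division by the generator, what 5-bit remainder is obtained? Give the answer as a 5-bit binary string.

Append 5 zeros: 1110101010010100000. Divide by 110101 (XOR where the leading bit is 1):
  pos 0: 111010 XOR 110101 = 001111
  pos 2: 111110 XOR 110101 = 001011
  pos 4: 101110 XOR 110101 = 011011
  pos 5: 110110 XOR 110101 = 000011
  pos 9: 111010 XOR 110101 = 001111
  pos 11: 111100 XOR 110101 = 001001
  pos 13: 100100 XOR 110101 = 010001
Remainder (last 5 bits) = 10001. This is the CRC / FCS.

10001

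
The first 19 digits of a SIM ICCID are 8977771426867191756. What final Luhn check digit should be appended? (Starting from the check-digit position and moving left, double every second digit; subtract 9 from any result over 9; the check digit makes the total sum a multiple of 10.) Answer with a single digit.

2

Partial digits right→left: 6 5 7 1 9 1 7 6 8 6 2 4 1 7 7 7 7 9 8
Double every second digit counting from the check-digit position (so the 1st, 3rd, 5th, ... of the partial from the right).
  doubled (with −9 where >9): 3 5 9 5 7 4 2 5 5 7 → sum 52
  kept as-is: 5 1 1 6 6 4 7 7 9 → sum 46
Total = 52 + 46 = 98.
Check digit = (10 − (98 mod 10)) mod 10 = 2.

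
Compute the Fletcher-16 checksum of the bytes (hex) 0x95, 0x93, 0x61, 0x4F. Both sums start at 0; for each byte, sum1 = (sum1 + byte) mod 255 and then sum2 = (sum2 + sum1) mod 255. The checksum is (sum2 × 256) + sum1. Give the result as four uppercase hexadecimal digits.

23D9

Running sums (mod 255):
  after byte 0 (0x95): sum1=149, sum2=149
  after byte 1 (0x93): sum1=41, sum2=190
  after byte 2 (0x61): sum1=138, sum2=73
  after byte 3 (0x4F): sum1=217, sum2=35
Checksum = sum2·256 + sum1 = 35·256 + 217 = 9177 = 0x23D9.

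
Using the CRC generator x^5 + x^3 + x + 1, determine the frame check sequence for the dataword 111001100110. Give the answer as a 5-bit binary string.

Append 5 zeros: 11100110011000000. Divide by 101011 (XOR where the leading bit is 1):
  pos 0: 111001 XOR 101011 = 010010
  pos 1: 100101 XOR 101011 = 001110
  pos 3: 111000 XOR 101011 = 010011
  pos 4: 100111 XOR 101011 = 001100
  pos 6: 110010 XOR 101011 = 011001
  pos 7: 110010 XOR 101011 = 011001
  pos 8: 110010 XOR 101011 = 011001
  pos 9: 110010 XOR 101011 = 011001
  pos 10: 110010 XOR 101011 = 011001
  pos 11: 110010 XOR 101011 = 011001
Remainder (last 5 bits) = 11001. This is the CRC / FCS.

11001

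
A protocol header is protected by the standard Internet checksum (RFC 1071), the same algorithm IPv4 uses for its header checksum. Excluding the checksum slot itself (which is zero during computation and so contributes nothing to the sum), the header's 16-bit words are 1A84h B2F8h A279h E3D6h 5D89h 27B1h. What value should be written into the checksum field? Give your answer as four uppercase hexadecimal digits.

26F8

One's-complement addition (fold any carry out of bit 15 back into bit 0):
  0x1A84 + 0xB2F8 = 0x0CD7C
  0xCD7C + 0xA279 = 0x16FF5 → wrap carry → 0x6FF6
  0x6FF6 + 0xE3D6 = 0x153CC → wrap carry → 0x53CD
  0x53CD + 0x5D89 = 0x0B156
  0xB156 + 0x27B1 = 0x0D907
One's-complement sum = 0xD907.
Checksum = ~0xD907 & 0xFFFF = 0x26F8.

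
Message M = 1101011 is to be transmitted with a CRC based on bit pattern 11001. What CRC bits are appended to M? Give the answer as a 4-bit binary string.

Append 4 zeros: 11010110000. Divide by 11001 (XOR where the leading bit is 1):
  pos 0: 11010 XOR 11001 = 00011
  pos 3: 11110 XOR 11001 = 00111
  pos 5: 11100 XOR 11001 = 00101
Remainder (last 4 bits) = 1010. This is the CRC / FCS.

1010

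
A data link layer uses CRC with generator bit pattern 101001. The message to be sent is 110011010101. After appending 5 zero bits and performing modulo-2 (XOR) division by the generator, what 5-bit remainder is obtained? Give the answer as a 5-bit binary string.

Append 5 zeros: 11001101010100000. Divide by 101001 (XOR where the leading bit is 1):
  pos 0: 110011 XOR 101001 = 011010
  pos 1: 110100 XOR 101001 = 011101
  pos 2: 111011 XOR 101001 = 010010
  pos 3: 100100 XOR 101001 = 001101
  pos 5: 110110 XOR 101001 = 011111
  pos 6: 111111 XOR 101001 = 010110
  pos 7: 101100 XOR 101001 = 000101
  pos 10: 101000 XOR 101001 = 000001
Remainder (last 5 bits) = 00010. This is the CRC / FCS.

00010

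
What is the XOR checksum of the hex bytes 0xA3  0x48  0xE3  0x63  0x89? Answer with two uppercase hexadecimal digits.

E2

XOR the bytes together:
  start with 0xA3
  0xA3 ⊕ 0x48 = 0xEB
  0xEB ⊕ 0xE3 = 0x08
  0x08 ⊕ 0x63 = 0x6B
  0x6B ⊕ 0x89 = 0xE2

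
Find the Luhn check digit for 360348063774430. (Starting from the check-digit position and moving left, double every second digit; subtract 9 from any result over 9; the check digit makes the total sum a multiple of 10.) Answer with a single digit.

Partial digits right→left: 0 3 4 4 7 7 3 6 0 8 4 3 0 6 3
Double every second digit counting from the check-digit position (so the 1st, 3rd, 5th, ... of the partial from the right).
  doubled (with −9 where >9): 0 8 5 6 0 8 0 6 → sum 33
  kept as-is: 3 4 7 6 8 3 6 → sum 37
Total = 33 + 37 = 70.
Check digit = (10 − (70 mod 10)) mod 10 = 0.

0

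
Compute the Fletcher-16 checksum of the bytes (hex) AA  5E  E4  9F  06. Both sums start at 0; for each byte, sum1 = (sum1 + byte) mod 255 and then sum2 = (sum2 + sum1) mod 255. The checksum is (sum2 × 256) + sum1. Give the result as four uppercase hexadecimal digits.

C293

Running sums (mod 255):
  after byte 0 (AA): sum1=170, sum2=170
  after byte 1 (5E): sum1=9, sum2=179
  after byte 2 (E4): sum1=237, sum2=161
  after byte 3 (9F): sum1=141, sum2=47
  after byte 4 (06): sum1=147, sum2=194
Checksum = sum2·256 + sum1 = 194·256 + 147 = 49811 = 0xC293.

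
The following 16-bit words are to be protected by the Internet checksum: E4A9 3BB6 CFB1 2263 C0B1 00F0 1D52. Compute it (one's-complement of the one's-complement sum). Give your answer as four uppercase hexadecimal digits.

One's-complement addition (fold any carry out of bit 15 back into bit 0):
  0xE4A9 + 0x3BB6 = 0x1205F → wrap carry → 0x2060
  0x2060 + 0xCFB1 = 0x0F011
  0xF011 + 0x2263 = 0x11274 → wrap carry → 0x1275
  0x1275 + 0xC0B1 = 0x0D326
  0xD326 + 0x00F0 = 0x0D416
  0xD416 + 0x1D52 = 0x0F168
One's-complement sum = 0xF168.
Checksum = ~0xF168 & 0xFFFF = 0x0E97.

0E97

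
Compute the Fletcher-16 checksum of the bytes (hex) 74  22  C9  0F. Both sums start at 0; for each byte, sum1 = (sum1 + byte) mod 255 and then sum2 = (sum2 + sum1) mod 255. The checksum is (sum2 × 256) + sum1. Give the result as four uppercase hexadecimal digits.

DA6F

Running sums (mod 255):
  after byte 0 (74): sum1=116, sum2=116
  after byte 1 (22): sum1=150, sum2=11
  after byte 2 (C9): sum1=96, sum2=107
  after byte 3 (0F): sum1=111, sum2=218
Checksum = sum2·256 + sum1 = 218·256 + 111 = 55919 = 0xDA6F.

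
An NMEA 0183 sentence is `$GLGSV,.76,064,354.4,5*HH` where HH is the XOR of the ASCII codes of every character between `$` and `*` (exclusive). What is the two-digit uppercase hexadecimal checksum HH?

49

XOR the ASCII codes of the payload characters:
  'G' = 0x47 → acc = 0x47
  'L' = 0x4C → acc = 0x0B
  'G' = 0x47 → acc = 0x4C
  'S' = 0x53 → acc = 0x1F
  'V' = 0x56 → acc = 0x49
  ',' = 0x2C → acc = 0x65
  '.' = 0x2E → acc = 0x4B
  '7' = 0x37 → acc = 0x7C
  '6' = 0x36 → acc = 0x4A
  ',' = 0x2C → acc = 0x66
  '0' = 0x30 → acc = 0x56
  '6' = 0x36 → acc = 0x60
  '4' = 0x34 → acc = 0x54
  ',' = 0x2C → acc = 0x78
  '3' = 0x33 → acc = 0x4B
  '5' = 0x35 → acc = 0x7E
  '4' = 0x34 → acc = 0x4A
  '.' = 0x2E → acc = 0x64
  '4' = 0x34 → acc = 0x50
  ',' = 0x2C → acc = 0x7C
  '5' = 0x35 → acc = 0x49
Checksum = 0x49.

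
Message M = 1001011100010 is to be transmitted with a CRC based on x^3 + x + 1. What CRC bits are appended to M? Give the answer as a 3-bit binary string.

Append 3 zeros: 1001011100010000. Divide by 1011 (XOR where the leading bit is 1):
  pos 0: 1001 XOR 1011 = 0010
  pos 2: 1001 XOR 1011 = 0010
  pos 4: 1011 XOR 1011 = 0000
  pos 11: 1000 XOR 1011 = 0011
Remainder (last 3 bits) = 110. This is the CRC / FCS.

110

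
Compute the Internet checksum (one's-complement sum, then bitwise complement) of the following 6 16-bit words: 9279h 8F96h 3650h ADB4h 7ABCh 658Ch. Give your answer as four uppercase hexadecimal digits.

One's-complement addition (fold any carry out of bit 15 back into bit 0):
  0x9279 + 0x8F96 = 0x1220F → wrap carry → 0x2210
  0x2210 + 0x3650 = 0x05860
  0x5860 + 0xADB4 = 0x10614 → wrap carry → 0x0615
  0x0615 + 0x7ABC = 0x080D1
  0x80D1 + 0x658C = 0x0E65D
One's-complement sum = 0xE65D.
Checksum = ~0xE65D & 0xFFFF = 0x19A2.

19A2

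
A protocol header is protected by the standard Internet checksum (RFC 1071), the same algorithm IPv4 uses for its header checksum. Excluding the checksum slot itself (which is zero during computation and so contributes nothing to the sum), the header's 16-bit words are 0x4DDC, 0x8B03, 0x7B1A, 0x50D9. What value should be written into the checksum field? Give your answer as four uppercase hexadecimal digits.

One's-complement addition (fold any carry out of bit 15 back into bit 0):
  0x4DDC + 0x8B03 = 0x0D8DF
  0xD8DF + 0x7B1A = 0x153F9 → wrap carry → 0x53FA
  0x53FA + 0x50D9 = 0x0A4D3
One's-complement sum = 0xA4D3.
Checksum = ~0xA4D3 & 0xFFFF = 0x5B2C.

5B2C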